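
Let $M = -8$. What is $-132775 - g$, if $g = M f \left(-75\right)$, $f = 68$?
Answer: $-173575$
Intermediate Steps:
$g = 40800$ ($g = \left(-8\right) 68 \left(-75\right) = \left(-544\right) \left(-75\right) = 40800$)
$-132775 - g = -132775 - 40800 = -173575$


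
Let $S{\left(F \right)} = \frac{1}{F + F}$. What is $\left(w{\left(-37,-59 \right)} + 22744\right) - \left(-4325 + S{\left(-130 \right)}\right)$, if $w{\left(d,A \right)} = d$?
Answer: $\frac{7028321}{260} \approx 27032.0$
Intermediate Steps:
$S{\left(F \right)} = \frac{1}{2 F}$
$\left(w{\left(-37,-59 \right)} + 22744\right) - \left(-4325 + S{\left(-130 \right)}\right) = \left(-37 + 22744\right) - \left(-4325 + \frac{1}{2 \left(-130\right)}\right) = 22707 - \left(-4325 + \frac{1}{2} \left(- \frac{1}{130}\right)\right) = 22707 - \left(-4325 - \frac{1}{260}\right) = 22707 - - \frac{1124501}{260} = 22707 + \frac{1124501}{260} = \frac{7028321}{260}$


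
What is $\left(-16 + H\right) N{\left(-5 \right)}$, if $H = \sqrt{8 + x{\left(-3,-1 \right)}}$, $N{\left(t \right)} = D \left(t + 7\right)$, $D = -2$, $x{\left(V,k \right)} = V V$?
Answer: $64 - 4 \sqrt{17} \approx 47.508$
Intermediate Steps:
$x{\left(V,k \right)} = V^{2}$
$N{\left(t \right)} = -14 - 2 t$ ($N{\left(t \right)} = - 2 \left(t + 7\right) = - 2 \left(7 + t\right) = -14 - 2 t$)
$H = \sqrt{17}$ ($H = \sqrt{8 + \left(-3\right)^{2}} = \sqrt{8 + 9} = \sqrt{17} \approx 4.1231$)
$\left(-16 + H\right) N{\left(-5 \right)} = \left(-16 + \sqrt{17}\right) \left(-14 - -10\right) = \left(-16 + \sqrt{17}\right) \left(-14 + 10\right) = \left(-16 + \sqrt{17}\right) \left(-4\right) = 64 - 4 \sqrt{17}$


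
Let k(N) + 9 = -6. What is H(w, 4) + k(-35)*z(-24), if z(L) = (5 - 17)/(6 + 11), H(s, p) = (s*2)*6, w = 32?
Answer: 6708/17 ≈ 394.59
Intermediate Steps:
H(s, p) = 12*s (H(s, p) = (2*s)*6 = 12*s)
k(N) = -15 (k(N) = -9 - 6 = -15)
z(L) = -12/17
H(w, 4) + k(-35)*z(-24) = 12*32 - 15*(-12/17) = 384 + 180/17 = 6708/17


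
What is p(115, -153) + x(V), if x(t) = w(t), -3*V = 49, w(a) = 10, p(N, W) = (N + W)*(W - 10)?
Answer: 6204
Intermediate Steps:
p(N, W) = (-10 + W)*(N + W) (p(N, W) = (N + W)*(-10 + W) = (-10 + W)*(N + W))
V = -49/3 (V = -⅓*49 = -49/3 ≈ -16.333)
x(t) = 10
p(115, -153) + x(V) = ((-153)² - 10*115 - 10*(-153) + 115*(-153)) + 10 = (23409 - 1150 + 1530 - 17595) + 10 = 6194 + 10 = 6204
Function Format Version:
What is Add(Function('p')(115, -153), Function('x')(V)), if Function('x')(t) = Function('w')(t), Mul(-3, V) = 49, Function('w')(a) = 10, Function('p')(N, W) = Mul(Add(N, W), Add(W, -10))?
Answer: 6204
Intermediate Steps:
Function('p')(N, W) = Mul(Add(-10, W), Add(N, W)) (Function('p')(N, W) = Mul(Add(N, W), Add(-10, W)) = Mul(Add(-10, W), Add(N, W)))
V = Rational(-49, 3) (V = Mul(Rational(-1, 3), 49) = Rational(-49, 3) ≈ -16.333)
Function('x')(t) = 10
Add(Function('p')(115, -153), Function('x')(V)) = Add(Add(Pow(-153, 2), Mul(-10, 115), Mul(-10, -153), Mul(115, -153)), 10) = Add(Add(23409, -1150, 1530, -17595), 10) = Add(6194, 10) = 6204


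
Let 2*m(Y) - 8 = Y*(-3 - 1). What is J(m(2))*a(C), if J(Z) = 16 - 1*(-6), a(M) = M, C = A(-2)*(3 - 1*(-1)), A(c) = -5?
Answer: -440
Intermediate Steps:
m(Y) = 4 - 2*Y (m(Y) = 4 + (Y*(-3 - 1))/2 = 4 + (Y*(-4))/2 = 4 + (-4*Y)/2 = 4 - 2*Y)
C = -20 (C = -5*(3 - 1*(-1)) = -5*(3 + 1) = -5*4 = -20)
J(Z) = 22 (J(Z) = 16 + 6 = 22)
J(m(2))*a(C) = 22*(-20) = -440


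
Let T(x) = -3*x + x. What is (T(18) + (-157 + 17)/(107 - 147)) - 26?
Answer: -117/2 ≈ -58.500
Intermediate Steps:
T(x) = -2*x
(T(18) + (-157 + 17)/(107 - 147)) - 26 = (-2*18 + (-157 + 17)/(107 - 147)) - 26 = (-36 - 140/(-40)) - 26 = (-36 - 140*(-1/40)) - 26 = (-36 + 7/2) - 26 = -65/2 - 26 = -117/2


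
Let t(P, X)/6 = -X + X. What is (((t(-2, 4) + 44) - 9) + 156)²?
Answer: 36481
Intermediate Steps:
t(P, X) = 0 (t(P, X) = 6*(-X + X) = 6*0 = 0)
(((t(-2, 4) + 44) - 9) + 156)² = (((0 + 44) - 9) + 156)² = ((44 - 9) + 156)² = (35 + 156)² = 191² = 36481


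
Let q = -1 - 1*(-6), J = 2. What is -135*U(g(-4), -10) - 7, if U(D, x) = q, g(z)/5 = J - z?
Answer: -682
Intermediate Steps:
g(z) = 10 - 5*z (g(z) = 5*(2 - z) = 10 - 5*z)
q = 5 (q = -1 + 6 = 5)
U(D, x) = 5
-135*U(g(-4), -10) - 7 = -135*5 - 7 = -675 - 7 = -682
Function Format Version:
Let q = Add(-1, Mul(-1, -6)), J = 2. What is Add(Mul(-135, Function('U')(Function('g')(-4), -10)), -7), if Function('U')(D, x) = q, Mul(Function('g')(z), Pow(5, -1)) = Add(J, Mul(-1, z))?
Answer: -682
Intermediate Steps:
Function('g')(z) = Add(10, Mul(-5, z)) (Function('g')(z) = Mul(5, Add(2, Mul(-1, z))) = Add(10, Mul(-5, z)))
q = 5 (q = Add(-1, 6) = 5)
Function('U')(D, x) = 5
Add(Mul(-135, Function('U')(Function('g')(-4), -10)), -7) = Add(Mul(-135, 5), -7) = Add(-675, -7) = -682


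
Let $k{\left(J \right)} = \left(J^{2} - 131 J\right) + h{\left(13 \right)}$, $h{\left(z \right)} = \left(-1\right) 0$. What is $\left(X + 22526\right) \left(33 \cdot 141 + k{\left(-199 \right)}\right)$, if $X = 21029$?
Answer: $3062918265$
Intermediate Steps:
$h{\left(z \right)} = 0$
$k{\left(J \right)} = J^{2} - 131 J$ ($k{\left(J \right)} = \left(J^{2} - 131 J\right) + 0 = J^{2} - 131 J$)
$\left(X + 22526\right) \left(33 \cdot 141 + k{\left(-199 \right)}\right) = \left(21029 + 22526\right) \left(33 \cdot 141 - 199 \left(-131 - 199\right)\right) = 43555 \left(4653 - -65670\right) = 43555 \left(4653 + 65670\right) = 43555 \cdot 70323 = 3062918265$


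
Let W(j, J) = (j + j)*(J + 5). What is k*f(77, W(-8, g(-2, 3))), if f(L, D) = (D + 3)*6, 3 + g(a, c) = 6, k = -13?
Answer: 9750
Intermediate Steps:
g(a, c) = 3 (g(a, c) = -3 + 6 = 3)
W(j, J) = 2*j*(5 + J) (W(j, J) = (2*j)*(5 + J) = 2*j*(5 + J))
f(L, D) = 18 + 6*D (f(L, D) = (3 + D)*6 = 18 + 6*D)
k*f(77, W(-8, g(-2, 3))) = -13*(18 + 6*(2*(-8)*(5 + 3))) = -13*(18 + 6*(2*(-8)*8)) = -13*(18 + 6*(-128)) = -13*(18 - 768) = -13*(-750) = 9750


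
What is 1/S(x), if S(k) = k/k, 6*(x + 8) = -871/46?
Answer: 1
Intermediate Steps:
x = -3079/276 (x = -8 + (-871/46)/6 = -8 + (-871*1/46)/6 = -8 + (⅙)*(-871/46) = -8 - 871/276 = -3079/276 ≈ -11.156)
S(k) = 1
1/S(x) = 1/1 = 1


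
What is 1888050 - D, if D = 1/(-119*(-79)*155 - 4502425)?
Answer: 5749622023501/3045270 ≈ 1.8881e+6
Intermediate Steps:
D = -1/3045270 (D = 1/(9401*155 - 4502425) = 1/(1457155 - 4502425) = 1/(-3045270) = -1/3045270 ≈ -3.2838e-7)
1888050 - D = 1888050 - 1*(-1/3045270) = 1888050 + 1/3045270 = 5749622023501/3045270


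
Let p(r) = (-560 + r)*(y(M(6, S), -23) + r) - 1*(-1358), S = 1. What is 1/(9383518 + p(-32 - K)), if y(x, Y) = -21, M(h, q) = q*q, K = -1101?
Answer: 1/9918308 ≈ 1.0082e-7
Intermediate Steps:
M(h, q) = q**2
p(r) = 1358 + (-560 + r)*(-21 + r) (p(r) = (-560 + r)*(-21 + r) - 1*(-1358) = (-560 + r)*(-21 + r) + 1358 = 1358 + (-560 + r)*(-21 + r))
1/(9383518 + p(-32 - K)) = 1/(9383518 + (13118 + (-32 - 1*(-1101))**2 - 581*(-32 - 1*(-1101)))) = 1/(9383518 + (13118 + (-32 + 1101)**2 - 581*(-32 + 1101))) = 1/(9383518 + (13118 + 1069**2 - 581*1069)) = 1/(9383518 + (13118 + 1142761 - 621089)) = 1/(9383518 + 534790) = 1/9918308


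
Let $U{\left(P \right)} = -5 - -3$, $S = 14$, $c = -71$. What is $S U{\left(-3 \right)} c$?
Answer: $1988$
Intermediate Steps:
$U{\left(P \right)} = -2$ ($U{\left(P \right)} = -5 + 3 = -2$)
$S U{\left(-3 \right)} c = 14 \left(-2\right) \left(-71\right) = \left(-28\right) \left(-71\right) = 1988$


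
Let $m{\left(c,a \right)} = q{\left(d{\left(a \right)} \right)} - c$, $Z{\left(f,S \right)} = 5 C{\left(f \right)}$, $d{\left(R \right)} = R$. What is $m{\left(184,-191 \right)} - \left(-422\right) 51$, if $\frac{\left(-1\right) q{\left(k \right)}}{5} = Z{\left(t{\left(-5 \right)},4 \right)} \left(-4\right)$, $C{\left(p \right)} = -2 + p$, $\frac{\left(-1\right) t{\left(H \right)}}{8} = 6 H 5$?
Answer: $141138$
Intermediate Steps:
$t{\left(H \right)} = - 240 H$ ($t{\left(H \right)} = - 8 \cdot 6 H 5 = - 8 \cdot 30 H = - 240 H$)
$Z{\left(f,S \right)} = -10 + 5 f$ ($Z{\left(f,S \right)} = 5 \left(-2 + f\right) = -10 + 5 f$)
$q{\left(k \right)} = 119800$ ($q{\left(k \right)} = - 5 \left(-10 + 5 \left(\left(-240\right) \left(-5\right)\right)\right) \left(-4\right) = - 5 \left(-10 + 5 \cdot 1200\right) \left(-4\right) = - 5 \left(-10 + 6000\right) \left(-4\right) = - 5 \cdot 5990 \left(-4\right) = \left(-5\right) \left(-23960\right) = 119800$)
$m{\left(c,a \right)} = 119800 - c$
$m{\left(184,-191 \right)} - \left(-422\right) 51 = \left(119800 - 184\right) - \left(-422\right) 51 = \left(119800 - 184\right) - -21522 = 119616 + 21522 = 141138$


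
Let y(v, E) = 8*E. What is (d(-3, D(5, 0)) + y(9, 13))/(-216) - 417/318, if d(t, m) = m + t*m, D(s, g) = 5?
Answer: -9997/5724 ≈ -1.7465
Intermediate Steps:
d(t, m) = m + m*t
(d(-3, D(5, 0)) + y(9, 13))/(-216) - 417/318 = (5*(1 - 3) + 8*13)/(-216) - 417/318 = (5*(-2) + 104)*(-1/216) - 417*1/318 = (-10 + 104)*(-1/216) - 139/106 = 94*(-1/216) - 139/106 = -47/108 - 139/106 = -9997/5724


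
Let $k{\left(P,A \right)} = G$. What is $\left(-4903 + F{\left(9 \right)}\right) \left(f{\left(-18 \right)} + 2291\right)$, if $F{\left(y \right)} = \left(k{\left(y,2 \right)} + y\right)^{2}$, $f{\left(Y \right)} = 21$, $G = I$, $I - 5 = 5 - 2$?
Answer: $-10667568$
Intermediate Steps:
$I = 8$ ($I = 5 + \left(5 - 2\right) = 5 + 3 = 8$)
$G = 8$
$k{\left(P,A \right)} = 8$
$F{\left(y \right)} = \left(8 + y\right)^{2}$
$\left(-4903 + F{\left(9 \right)}\right) \left(f{\left(-18 \right)} + 2291\right) = \left(-4903 + \left(8 + 9\right)^{2}\right) \left(21 + 2291\right) = \left(-4903 + 17^{2}\right) 2312 = \left(-4903 + 289\right) 2312 = \left(-4614\right) 2312 = -10667568$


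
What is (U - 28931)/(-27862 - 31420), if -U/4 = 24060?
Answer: 125171/59282 ≈ 2.1115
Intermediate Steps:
U = -96240 (U = -4*24060 = -96240)
(U - 28931)/(-27862 - 31420) = (-96240 - 28931)/(-27862 - 31420) = -125171/(-59282) = -125171*(-1/59282) = 125171/59282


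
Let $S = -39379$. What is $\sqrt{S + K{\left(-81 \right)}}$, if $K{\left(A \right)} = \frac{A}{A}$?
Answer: $i \sqrt{39378} \approx 198.44 i$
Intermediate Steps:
$K{\left(A \right)} = 1$
$\sqrt{S + K{\left(-81 \right)}} = \sqrt{-39379 + 1} = \sqrt{-39378} = i \sqrt{39378}$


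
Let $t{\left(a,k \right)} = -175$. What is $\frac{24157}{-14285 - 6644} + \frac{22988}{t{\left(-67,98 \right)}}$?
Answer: $- \frac{69334761}{523225} \approx -132.51$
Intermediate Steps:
$\frac{24157}{-14285 - 6644} + \frac{22988}{t{\left(-67,98 \right)}} = \frac{24157}{-14285 - 6644} + \frac{22988}{-175} = \frac{24157}{-20929} + 22988 \left(- \frac{1}{175}\right) = 24157 \left(- \frac{1}{20929}\right) - \frac{3284}{25} = - \frac{24157}{20929} - \frac{3284}{25} = - \frac{69334761}{523225}$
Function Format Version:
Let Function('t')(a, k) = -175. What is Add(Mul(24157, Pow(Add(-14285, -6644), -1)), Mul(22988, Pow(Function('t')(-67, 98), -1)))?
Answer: Rational(-69334761, 523225) ≈ -132.51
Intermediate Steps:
Add(Mul(24157, Pow(Add(-14285, -6644), -1)), Mul(22988, Pow(Function('t')(-67, 98), -1))) = Add(Mul(24157, Pow(Add(-14285, -6644), -1)), Mul(22988, Pow(-175, -1))) = Add(Mul(24157, Pow(-20929, -1)), Mul(22988, Rational(-1, 175))) = Add(Mul(24157, Rational(-1, 20929)), Rational(-3284, 25)) = Add(Rational(-24157, 20929), Rational(-3284, 25)) = Rational(-69334761, 523225)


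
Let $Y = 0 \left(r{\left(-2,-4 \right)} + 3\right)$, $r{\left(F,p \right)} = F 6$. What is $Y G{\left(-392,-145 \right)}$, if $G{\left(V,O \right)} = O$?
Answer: $0$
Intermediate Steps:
$r{\left(F,p \right)} = 6 F$
$Y = 0$ ($Y = 0 \left(6 \left(-2\right) + 3\right) = 0 \left(-12 + 3\right) = 0 \left(-9\right) = 0$)
$Y G{\left(-392,-145 \right)} = 0 \left(-145\right) = 0$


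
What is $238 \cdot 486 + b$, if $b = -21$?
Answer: $115647$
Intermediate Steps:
$238 \cdot 486 + b = 238 \cdot 486 - 21 = 115668 - 21 = 115647$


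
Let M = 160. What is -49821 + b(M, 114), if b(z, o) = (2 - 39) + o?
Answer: -49744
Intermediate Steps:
b(z, o) = -37 + o
-49821 + b(M, 114) = -49821 + (-37 + 114) = -49821 + 77 = -49744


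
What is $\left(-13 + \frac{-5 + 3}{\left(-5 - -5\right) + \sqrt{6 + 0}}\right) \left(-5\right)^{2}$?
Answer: $-325 - \frac{25 \sqrt{6}}{3} \approx -345.41$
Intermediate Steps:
$\left(-13 + \frac{-5 + 3}{\left(-5 - -5\right) + \sqrt{6 + 0}}\right) \left(-5\right)^{2} = \left(-13 - \frac{2}{\left(-5 + 5\right) + \sqrt{6}}\right) 25 = \left(-13 - \frac{2}{0 + \sqrt{6}}\right) 25 = \left(-13 - \frac{2}{\sqrt{6}}\right) 25 = \left(-13 - 2 \frac{\sqrt{6}}{6}\right) 25 = \left(-13 - \frac{\sqrt{6}}{3}\right) 25 = -325 - \frac{25 \sqrt{6}}{3}$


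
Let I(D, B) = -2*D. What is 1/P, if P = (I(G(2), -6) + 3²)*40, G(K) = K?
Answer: 1/200 ≈ 0.0050000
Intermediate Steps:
P = 200 (P = (-2*2 + 3²)*40 = (-4 + 9)*40 = 5*40 = 200)
1/P = 1/200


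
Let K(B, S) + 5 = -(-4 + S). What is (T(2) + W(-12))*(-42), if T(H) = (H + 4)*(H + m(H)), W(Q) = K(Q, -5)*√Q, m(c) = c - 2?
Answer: -504 - 336*I*√3 ≈ -504.0 - 581.97*I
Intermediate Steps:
m(c) = -2 + c
K(B, S) = -1 - S (K(B, S) = -5 - (-4 + S) = -5 + (4 - S) = -1 - S)
W(Q) = 4*√Q (W(Q) = (-1 - 1*(-5))*√Q = (-1 + 5)*√Q = 4*√Q)
T(H) = (-2 + 2*H)*(4 + H) (T(H) = (H + 4)*(H + (-2 + H)) = (4 + H)*(-2 + 2*H) = (-2 + 2*H)*(4 + H))
(T(2) + W(-12))*(-42) = ((-8 + 2*2² + 6*2) + 4*√(-12))*(-42) = ((-8 + 2*4 + 12) + 4*(2*I*√3))*(-42) = ((-8 + 8 + 12) + 8*I*√3)*(-42) = (12 + 8*I*√3)*(-42) = -504 - 336*I*√3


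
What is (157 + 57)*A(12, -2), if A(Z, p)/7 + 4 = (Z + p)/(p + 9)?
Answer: -3852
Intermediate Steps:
A(Z, p) = -28 + 7*(Z + p)/(9 + p) (A(Z, p) = -28 + 7*((Z + p)/(p + 9)) = -28 + 7*((Z + p)/(9 + p)) = -28 + 7*(Z + p)/(9 + p))
(157 + 57)*A(12, -2) = (157 + 57)*(7*(-36 + 12 - 3*(-2))/(9 - 2)) = 214*(7*(-36 + 12 + 6)/7) = 214*(7*(⅐)*(-18)) = 214*(-18) = -3852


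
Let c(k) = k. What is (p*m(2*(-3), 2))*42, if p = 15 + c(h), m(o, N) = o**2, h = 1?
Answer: 24192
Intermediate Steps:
p = 16 (p = 15 + 1 = 16)
(p*m(2*(-3), 2))*42 = (16*(2*(-3))**2)*42 = (16*(-6)**2)*42 = (16*36)*42 = 576*42 = 24192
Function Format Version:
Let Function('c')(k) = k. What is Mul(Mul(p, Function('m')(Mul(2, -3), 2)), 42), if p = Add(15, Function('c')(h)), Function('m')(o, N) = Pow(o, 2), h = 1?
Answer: 24192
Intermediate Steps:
p = 16 (p = Add(15, 1) = 16)
Mul(Mul(p, Function('m')(Mul(2, -3), 2)), 42) = Mul(Mul(16, Pow(Mul(2, -3), 2)), 42) = Mul(Mul(16, Pow(-6, 2)), 42) = Mul(Mul(16, 36), 42) = Mul(576, 42) = 24192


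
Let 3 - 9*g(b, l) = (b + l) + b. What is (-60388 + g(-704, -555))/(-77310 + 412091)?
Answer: -541526/3013029 ≈ -0.17973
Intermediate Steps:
g(b, l) = ⅓ - 2*b/9 - l/9 (g(b, l) = ⅓ - ((b + l) + b)/9 = ⅓ - (l + 2*b)/9 = ⅓ + (-2*b/9 - l/9) = ⅓ - 2*b/9 - l/9)
(-60388 + g(-704, -555))/(-77310 + 412091) = (-60388 + (⅓ - 2/9*(-704) - ⅑*(-555)))/(-77310 + 412091) = (-60388 + (⅓ + 1408/9 + 185/3))/334781 = (-60388 + 1966/9)*(1/334781) = -541526/9*1/334781 = -541526/3013029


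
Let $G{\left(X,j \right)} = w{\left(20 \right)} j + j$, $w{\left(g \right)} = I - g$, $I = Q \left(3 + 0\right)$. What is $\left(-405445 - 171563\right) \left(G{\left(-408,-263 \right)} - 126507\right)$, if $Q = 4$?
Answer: $71933279328$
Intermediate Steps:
$I = 12$ ($I = 4 \left(3 + 0\right) = 4 \cdot 3 = 12$)
$w{\left(g \right)} = 12 - g$
$G{\left(X,j \right)} = - 7 j$ ($G{\left(X,j \right)} = \left(12 - 20\right) j + j = - 8 j + j = - 7 j$)
$\left(-405445 - 171563\right) \left(G{\left(-408,-263 \right)} - 126507\right) = \left(-405445 - 171563\right) \left(\left(-7\right) \left(-263\right) - 126507\right) = - 577008 \left(1841 - 126507\right) = \left(-577008\right) \left(-124666\right) = 71933279328$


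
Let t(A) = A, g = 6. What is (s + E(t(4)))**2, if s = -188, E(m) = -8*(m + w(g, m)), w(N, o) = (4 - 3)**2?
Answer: 51984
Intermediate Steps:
w(N, o) = 1 (w(N, o) = 1**2 = 1)
E(m) = -8 - 8*m (E(m) = -8*(m + 1) = -8*(1 + m) = -8 - 8*m)
(s + E(t(4)))**2 = (-188 + (-8 - 8*4))**2 = (-188 + (-8 - 32))**2 = (-188 - 40)**2 = (-228)**2 = 51984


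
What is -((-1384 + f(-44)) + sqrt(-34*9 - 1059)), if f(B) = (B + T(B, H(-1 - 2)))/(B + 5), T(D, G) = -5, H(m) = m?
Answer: 53927/39 - I*sqrt(1365) ≈ 1382.7 - 36.946*I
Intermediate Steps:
f(B) = (-5 + B)/(5 + B) (f(B) = (B - 5)/(B + 5) = (-5 + B)/(5 + B))
-((-1384 + f(-44)) + sqrt(-34*9 - 1059)) = -((-1384 + (-5 - 44)/(5 - 44)) + sqrt(-34*9 - 1059)) = -((-1384 - 49/(-39)) + sqrt(-306 - 1059)) = -((-1384 - 1/39*(-49)) + sqrt(-1365)) = -((-1384 + 49/39) + I*sqrt(1365)) = -(-53927/39 + I*sqrt(1365)) = 53927/39 - I*sqrt(1365)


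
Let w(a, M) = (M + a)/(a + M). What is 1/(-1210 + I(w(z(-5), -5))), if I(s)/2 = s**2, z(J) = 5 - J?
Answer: -1/1208 ≈ -0.00082781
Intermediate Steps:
w(a, M) = 1 (w(a, M) = (M + a)/(M + a) = 1)
I(s) = 2*s**2
1/(-1210 + I(w(z(-5), -5))) = 1/(-1210 + 2*1**2) = 1/(-1210 + 2*1) = 1/(-1210 + 2) = 1/(-1208) = -1/1208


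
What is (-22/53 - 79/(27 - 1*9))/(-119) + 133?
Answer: 15103541/113526 ≈ 133.04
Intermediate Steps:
(-22/53 - 79/(27 - 1*9))/(-119) + 133 = -(-22*1/53 - 79/(27 - 9))/119 + 133 = -(-22/53 - 79/18)/119 + 133 = -1/119*(-4583/954) + 133 = 4583/113526 + 133 = 15103541/113526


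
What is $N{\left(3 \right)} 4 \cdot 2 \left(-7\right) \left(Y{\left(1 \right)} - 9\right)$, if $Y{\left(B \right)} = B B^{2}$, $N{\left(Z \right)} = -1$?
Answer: $-448$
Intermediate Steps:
$Y{\left(B \right)} = B^{3}$
$N{\left(3 \right)} 4 \cdot 2 \left(-7\right) \left(Y{\left(1 \right)} - 9\right) = \left(-1\right) 4 \cdot 2 \left(-7\right) \left(1^{3} - 9\right) = \left(-4\right) 2 \left(-7\right) \left(1 - 9\right) = \left(-8\right) \left(-7\right) \left(-8\right) = 56 \left(-8\right) = -448$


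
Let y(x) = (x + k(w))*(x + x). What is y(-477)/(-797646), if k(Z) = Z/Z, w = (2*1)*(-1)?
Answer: -75684/132941 ≈ -0.56931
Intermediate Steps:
w = -2 (w = 2*(-1) = -2)
k(Z) = 1
y(x) = 2*x*(1 + x) (y(x) = (x + 1)*(x + x) = (1 + x)*(2*x) = 2*x*(1 + x))
y(-477)/(-797646) = (2*(-477)*(1 - 477))/(-797646) = (2*(-477)*(-476))*(-1/797646) = 454104*(-1/797646) = -75684/132941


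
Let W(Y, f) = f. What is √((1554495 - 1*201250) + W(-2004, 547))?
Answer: 8*√21153 ≈ 1163.5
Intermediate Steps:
√((1554495 - 1*201250) + W(-2004, 547)) = √((1554495 - 1*201250) + 547) = √((1554495 - 201250) + 547) = √(1353245 + 547) = √1353792 = 8*√21153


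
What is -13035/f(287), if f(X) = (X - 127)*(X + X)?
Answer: -2607/18368 ≈ -0.14193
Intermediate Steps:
f(X) = 2*X*(-127 + X) (f(X) = (-127 + X)*(2*X) = 2*X*(-127 + X))
-13035/f(287) = -13035*1/(574*(-127 + 287)) = -13035/(2*287*160) = -13035/91840 = -13035*1/91840 = -2607/18368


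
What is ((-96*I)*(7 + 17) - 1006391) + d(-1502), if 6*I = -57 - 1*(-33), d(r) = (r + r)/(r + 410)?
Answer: -272228024/273 ≈ -9.9717e+5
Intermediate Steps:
d(r) = 2*r/(410 + r) (d(r) = (2*r)/(410 + r) = 2*r/(410 + r))
I = -4 (I = (-57 - 1*(-33))/6 = (-57 + 33)/6 = (⅙)*(-24) = -4)
((-96*I)*(7 + 17) - 1006391) + d(-1502) = ((-96*(-4))*(7 + 17) - 1006391) + 2*(-1502)/(410 - 1502) = (384*24 - 1006391) + 2*(-1502)/(-1092) = (9216 - 1006391) + 2*(-1502)*(-1/1092) = -997175 + 751/273 = -272228024/273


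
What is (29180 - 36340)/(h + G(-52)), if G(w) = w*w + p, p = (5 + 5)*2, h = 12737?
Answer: -7160/15461 ≈ -0.46310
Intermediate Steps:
p = 20 (p = 10*2 = 20)
G(w) = 20 + w² (G(w) = w*w + 20 = w² + 20 = 20 + w²)
(29180 - 36340)/(h + G(-52)) = (29180 - 36340)/(12737 + (20 + (-52)²)) = -7160/(12737 + (20 + 2704)) = -7160/(12737 + 2724) = -7160/15461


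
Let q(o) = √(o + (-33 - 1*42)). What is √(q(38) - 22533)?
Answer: √(-22533 + I*√37) ≈ 0.02 + 150.11*I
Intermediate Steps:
q(o) = √(-75 + o) (q(o) = √(o + (-33 - 42)) = √(o - 75) = √(-75 + o))
√(q(38) - 22533) = √(√(-75 + 38) - 22533) = √(√(-37) - 22533) = √(I*√37 - 22533) = √(-22533 + I*√37)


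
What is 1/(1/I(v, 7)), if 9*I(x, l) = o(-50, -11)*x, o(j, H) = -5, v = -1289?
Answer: 6445/9 ≈ 716.11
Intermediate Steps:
I(x, l) = -5*x/9 (I(x, l) = (-5*x)/9 = -5*x/9)
1/(1/I(v, 7)) = 1/(1/(-5/9*(-1289))) = 1/(1/(6445/9)) = 1/(9/6445) = 6445/9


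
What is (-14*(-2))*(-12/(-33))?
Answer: 112/11 ≈ 10.182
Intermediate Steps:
(-14*(-2))*(-12/(-33)) = (-14*(-2))*(-12*(-1/33)) = 28*(4/11) = 112/11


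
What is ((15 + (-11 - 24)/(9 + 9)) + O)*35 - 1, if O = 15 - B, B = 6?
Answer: 13877/18 ≈ 770.94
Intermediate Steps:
O = 9 (O = 15 - 1*6 = 15 - 6 = 9)
((15 + (-11 - 24)/(9 + 9)) + O)*35 - 1 = ((15 + (-11 - 24)/(9 + 9)) + 9)*35 - 1 = ((15 - 35/18) + 9)*35 - 1 = (235/18 + 9)*35 - 1 = (397/18)*35 - 1 = 13895/18 - 1 = 13877/18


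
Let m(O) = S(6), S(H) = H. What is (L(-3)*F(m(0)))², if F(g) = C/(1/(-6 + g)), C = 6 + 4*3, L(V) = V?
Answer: 0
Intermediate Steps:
m(O) = 6
C = 18 (C = 6 + 12 = 18)
F(g) = -108 + 18*g (F(g) = 18/(1/(-6 + g)) = 18*(-6 + g) = -108 + 18*g)
(L(-3)*F(m(0)))² = (-3*(-108 + 18*6))² = (-3*(-108 + 108))² = (-3*0)² = 0² = 0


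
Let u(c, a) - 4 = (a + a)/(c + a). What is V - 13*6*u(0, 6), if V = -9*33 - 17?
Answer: -782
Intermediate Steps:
u(c, a) = 4 + 2*a/(a + c) (u(c, a) = 4 + (a + a)/(c + a) = 4 + (2*a)/(a + c) = 4 + 2*a/(a + c))
V = -314 (V = -297 - 17 = -314)
V - 13*6*u(0, 6) = -314 - 13*6*2*(2*0 + 3*6)/(6 + 0) = -314 - 78*2*(0 + 18)/6 = -314 - 78*2*(1/6)*18 = -314 - 78*6 = -314 - 1*468 = -314 - 468 = -782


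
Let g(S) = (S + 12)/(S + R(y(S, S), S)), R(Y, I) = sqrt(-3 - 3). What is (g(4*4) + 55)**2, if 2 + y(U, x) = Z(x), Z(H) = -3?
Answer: (-403157*I + 49940*sqrt(6))/(-125*I + 16*sqrt(6)) ≈ 3215.9 - 29.691*I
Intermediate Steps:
y(U, x) = -5 (y(U, x) = -2 - 3 = -5)
R(Y, I) = I*sqrt(6) (R(Y, I) = sqrt(-6) = I*sqrt(6))
g(S) = (12 + S)/(S + I*sqrt(6)) (g(S) = (S + 12)/(S + I*sqrt(6)) = (12 + S)/(S + I*sqrt(6)))
(g(4*4) + 55)**2 = ((12 + 4*4)/(4*4 + I*sqrt(6)) + 55)**2 = ((12 + 16)/(16 + I*sqrt(6)) + 55)**2 = (28/(16 + I*sqrt(6)) + 55)**2 = (55 + 28/(16 + I*sqrt(6)))**2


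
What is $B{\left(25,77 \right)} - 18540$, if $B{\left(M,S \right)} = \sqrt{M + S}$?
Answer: $-18540 + \sqrt{102} \approx -18530.0$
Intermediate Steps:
$B{\left(25,77 \right)} - 18540 = \sqrt{25 + 77} - 18540 = \sqrt{102} - 18540 = -18540 + \sqrt{102}$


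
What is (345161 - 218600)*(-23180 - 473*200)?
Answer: -14906354580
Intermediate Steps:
(345161 - 218600)*(-23180 - 473*200) = 126561*(-23180 - 94600) = 126561*(-117780) = -14906354580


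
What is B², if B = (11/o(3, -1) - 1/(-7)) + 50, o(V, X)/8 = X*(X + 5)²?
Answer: 2011612201/802816 ≈ 2505.7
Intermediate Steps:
o(V, X) = 8*X*(5 + X)² (o(V, X) = 8*(X*(X + 5)²) = 8*(X*(5 + X)²) = 8*X*(5 + X)²)
B = 44851/896 (B = (11/((8*(-1)*(5 - 1)²)) - 1/(-7)) + 50 = (11/((8*(-1)*4²)) - 1*(-⅐)) + 50 = (11/((8*(-1)*16)) + ⅐) + 50 = (11/(-128) + ⅐) + 50 = (11*(-1/128) + ⅐) + 50 = (-11/128 + ⅐) + 50 = 51/896 + 50 = 44851/896 ≈ 50.057)
B² = (44851/896)² = 2011612201/802816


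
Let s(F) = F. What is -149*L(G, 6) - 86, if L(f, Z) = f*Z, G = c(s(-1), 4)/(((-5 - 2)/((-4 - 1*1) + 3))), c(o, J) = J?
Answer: -7754/7 ≈ -1107.7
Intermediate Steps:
G = 8/7 (G = 4/(((-5 - 2)/((-4 - 1*1) + 3))) = 4/((-7/((-4 - 1) + 3))) = 4/((-7/(-5 + 3))) = 4/((-7/(-2))) = 4/((-7*(-½))) = 4/(7/2) = 4*(2/7) = 8/7 ≈ 1.1429)
L(f, Z) = Z*f
-149*L(G, 6) - 86 = -894*8/7 - 86 = -149*48/7 - 86 = -7152/7 - 86 = -7754/7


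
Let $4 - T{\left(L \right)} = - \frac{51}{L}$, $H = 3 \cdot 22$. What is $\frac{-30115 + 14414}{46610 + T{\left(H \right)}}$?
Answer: $- \frac{345422}{1025525} \approx -0.33682$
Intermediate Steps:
$H = 66$
$T{\left(L \right)} = 4 + \frac{51}{L}$ ($T{\left(L \right)} = 4 - - \frac{51}{L} = 4 + \frac{51}{L}$)
$\frac{-30115 + 14414}{46610 + T{\left(H \right)}} = \frac{-30115 + 14414}{46610 + \left(4 + \frac{51}{66}\right)} = - \frac{15701}{46610 + \left(4 + 51 \cdot \frac{1}{66}\right)} = - \frac{15701}{46610 + \left(4 + \frac{17}{22}\right)} = - \frac{15701}{46610 + \frac{105}{22}} = - \frac{15701}{\frac{1025525}{22}} = \left(-15701\right) \frac{22}{1025525} = - \frac{345422}{1025525}$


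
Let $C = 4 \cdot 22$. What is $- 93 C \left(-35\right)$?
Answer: $286440$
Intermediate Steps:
$C = 88$
$- 93 C \left(-35\right) = \left(-93\right) 88 \left(-35\right) = \left(-8184\right) \left(-35\right) = 286440$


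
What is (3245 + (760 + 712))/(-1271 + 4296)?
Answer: 4717/3025 ≈ 1.5593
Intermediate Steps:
(3245 + (760 + 712))/(-1271 + 4296) = (3245 + 1472)/3025 = 4717*(1/3025) = 4717/3025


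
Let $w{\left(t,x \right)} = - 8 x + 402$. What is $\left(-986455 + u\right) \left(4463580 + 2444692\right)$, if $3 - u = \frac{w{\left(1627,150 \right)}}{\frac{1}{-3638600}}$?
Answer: $-20065692601092544$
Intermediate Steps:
$w{\left(t,x \right)} = 402 - 8 x$
$u = -2903602797$ ($u = 3 - \frac{402 - 1200}{\frac{1}{-3638600}} = 3 - \frac{402 - 1200}{- \frac{1}{3638600}} = 3 - \left(-798\right) \left(-3638600\right) = 3 - 2903602800 = -2903602797$)
$\left(-986455 + u\right) \left(4463580 + 2444692\right) = \left(-986455 - 2903602797\right) \left(4463580 + 2444692\right) = \left(-2904589252\right) 6908272 = -20065692601092544$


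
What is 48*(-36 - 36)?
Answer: -3456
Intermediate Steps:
48*(-36 - 36) = 48*(-72) = -3456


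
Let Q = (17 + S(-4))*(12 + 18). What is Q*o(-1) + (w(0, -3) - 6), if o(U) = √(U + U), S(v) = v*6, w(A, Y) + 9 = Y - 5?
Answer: -23 - 210*I*√2 ≈ -23.0 - 296.98*I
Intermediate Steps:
w(A, Y) = -14 + Y (w(A, Y) = -9 + (Y - 5) = -9 + (-5 + Y) = -14 + Y)
S(v) = 6*v
o(U) = √2*√U (o(U) = √(2*U) = √2*√U)
Q = -210 (Q = (17 + 6*(-4))*(12 + 18) = (17 - 24)*30 = -7*30 = -210)
Q*o(-1) + (w(0, -3) - 6) = -210*√2*√(-1) + ((-14 - 3) - 6) = -210*√2*I + (-17 - 6) = -210*I*√2 - 23 = -23 - 210*I*√2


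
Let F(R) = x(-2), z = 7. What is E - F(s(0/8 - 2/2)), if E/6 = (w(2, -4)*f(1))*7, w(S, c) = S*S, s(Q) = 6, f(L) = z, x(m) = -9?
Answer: 1185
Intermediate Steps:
f(L) = 7
w(S, c) = S²
F(R) = -9
E = 1176 (E = 6*((2²*7)*7) = 6*((4*7)*7) = 6*(28*7) = 6*196 = 1176)
E - F(s(0/8 - 2/2)) = 1176 - 1*(-9) = 1176 + 9 = 1185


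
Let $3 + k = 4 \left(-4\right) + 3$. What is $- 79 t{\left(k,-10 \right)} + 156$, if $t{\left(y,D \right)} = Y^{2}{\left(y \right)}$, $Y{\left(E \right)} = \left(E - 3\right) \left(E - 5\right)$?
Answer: $-12576723$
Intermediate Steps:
$Y{\left(E \right)} = \left(-5 + E\right) \left(-3 + E\right)$ ($Y{\left(E \right)} = \left(-3 + E\right) \left(-5 + E\right) = \left(-5 + E\right) \left(-3 + E\right)$)
$k = -16$ ($k = -3 + \left(4 \left(-4\right) + 3\right) = -3 + \left(-16 + 3\right) = -3 - 13 = -16$)
$t{\left(y,D \right)} = \left(15 + y^{2} - 8 y\right)^{2}$
$- 79 t{\left(k,-10 \right)} + 156 = - 79 \left(15 + \left(-16\right)^{2} - -128\right)^{2} + 156 = - 79 \left(15 + 256 + 128\right)^{2} + 156 = - 79 \cdot 399^{2} + 156 = \left(-79\right) 159201 + 156 = -12576879 + 156 = -12576723$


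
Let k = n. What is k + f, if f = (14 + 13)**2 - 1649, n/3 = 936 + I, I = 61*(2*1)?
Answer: 2254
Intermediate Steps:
I = 122 (I = 61*2 = 122)
n = 3174 (n = 3*(936 + 122) = 3*1058 = 3174)
f = -920 (f = 27**2 - 1649 = 729 - 1649 = -920)
k = 3174
k + f = 3174 - 920 = 2254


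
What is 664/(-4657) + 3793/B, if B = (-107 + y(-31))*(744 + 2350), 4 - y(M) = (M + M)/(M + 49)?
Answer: -1999732745/12910247168 ≈ -0.15490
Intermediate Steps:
y(M) = 4 - 2*M/(49 + M) (y(M) = 4 - (M + M)/(M + 49) = 4 - 2*M/(49 + M))
B = -2772224/9 (B = (-107 + 2*(98 - 31)/(49 - 31))*(744 + 2350) = (-107 + 2*67/18)*3094 = (-107 + 2*(1/18)*67)*3094 = (-107 + 67/9)*3094 = -896/9*3094 = -2772224/9 ≈ -3.0803e+5)
664/(-4657) + 3793/B = 664/(-4657) + 3793/(-2772224/9) = 664*(-1/4657) + 3793*(-9/2772224) = -664/4657 - 34137/2772224 = -1999732745/12910247168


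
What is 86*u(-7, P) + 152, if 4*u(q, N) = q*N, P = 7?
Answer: -1803/2 ≈ -901.50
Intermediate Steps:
u(q, N) = N*q/4 (u(q, N) = (q*N)/4 = (N*q)/4 = N*q/4)
86*u(-7, P) + 152 = 86*((1/4)*7*(-7)) + 152 = 86*(-49/4) + 152 = -2107/2 + 152 = -1803/2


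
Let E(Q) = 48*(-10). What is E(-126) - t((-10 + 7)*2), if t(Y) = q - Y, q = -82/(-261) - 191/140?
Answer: -17720069/36540 ≈ -484.95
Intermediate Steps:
E(Q) = -480
q = -38371/36540 (q = -82*(-1/261) - 191*1/140 = 82/261 - 191/140 = -38371/36540 ≈ -1.0501)
t(Y) = -38371/36540 - Y
E(-126) - t((-10 + 7)*2) = -480 - (-38371/36540 - (-10 + 7)*2) = -480 - (-38371/36540 - (-3)*2) = -480 - (-38371/36540 - 1*(-6)) = -480 - (-38371/36540 + 6) = -480 - 1*180869/36540 = -480 - 180869/36540 = -17720069/36540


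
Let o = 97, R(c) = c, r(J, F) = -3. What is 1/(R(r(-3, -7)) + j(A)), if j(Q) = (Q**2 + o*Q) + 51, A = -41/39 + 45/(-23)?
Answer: -804609/188849846 ≈ -0.0042606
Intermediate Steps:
A = -2698/897 (A = -41*1/39 + 45*(-1/23) = -41/39 - 45/23 = -2698/897 ≈ -3.0078)
j(Q) = 51 + Q**2 + 97*Q (j(Q) = (Q**2 + 97*Q) + 51 = 51 + Q**2 + 97*Q)
1/(R(r(-3, -7)) + j(A)) = 1/(-3 + (51 + (-2698/897)**2 + 97*(-2698/897))) = 1/(-3 + (51 + 7279204/804609 - 261706/897)) = 1/(-3 - 186436019/804609) = 1/(-188849846/804609) = -804609/188849846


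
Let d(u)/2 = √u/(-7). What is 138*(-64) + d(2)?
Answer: -8832 - 2*√2/7 ≈ -8832.4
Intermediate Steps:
d(u) = -2*√u/7 (d(u) = 2*(√u/(-7)) = 2*(-√u/7) = -2*√u/7)
138*(-64) + d(2) = 138*(-64) - 2*√2/7 = -8832 - 2*√2/7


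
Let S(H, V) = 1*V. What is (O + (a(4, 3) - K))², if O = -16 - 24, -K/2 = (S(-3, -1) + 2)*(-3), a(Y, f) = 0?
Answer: 2116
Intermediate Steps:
S(H, V) = V
K = 6 (K = -2*(-1 + 2)*(-3) = -2*(-3) = 6)
O = -40
(O + (a(4, 3) - K))² = (-40 + (0 - 1*6))² = (-40 + (0 - 6))² = (-40 - 6)² = (-46)² = 2116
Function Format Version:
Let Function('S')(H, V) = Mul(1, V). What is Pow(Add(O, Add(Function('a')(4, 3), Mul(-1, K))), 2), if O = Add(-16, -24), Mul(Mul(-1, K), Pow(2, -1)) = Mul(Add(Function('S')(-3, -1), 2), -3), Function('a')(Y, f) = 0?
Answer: 2116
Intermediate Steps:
Function('S')(H, V) = V
K = 6 (K = Mul(-2, Mul(Add(-1, 2), -3)) = Mul(-2, Mul(1, -3)) = Mul(-2, -3) = 6)
O = -40
Pow(Add(O, Add(Function('a')(4, 3), Mul(-1, K))), 2) = Pow(Add(-40, Add(0, Mul(-1, 6))), 2) = Pow(Add(-40, Add(0, -6)), 2) = Pow(Add(-40, -6), 2) = Pow(-46, 2) = 2116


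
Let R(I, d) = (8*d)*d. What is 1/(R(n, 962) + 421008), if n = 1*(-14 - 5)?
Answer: 1/7824560 ≈ 1.2780e-7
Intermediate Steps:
n = -19 (n = 1*(-19) = -19)
R(I, d) = 8*d²
1/(R(n, 962) + 421008) = 1/(8*962² + 421008) = 1/(8*925444 + 421008) = 1/(7403552 + 421008) = 1/7824560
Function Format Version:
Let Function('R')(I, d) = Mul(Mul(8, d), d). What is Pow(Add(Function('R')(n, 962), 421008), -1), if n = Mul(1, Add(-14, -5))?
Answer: Rational(1, 7824560) ≈ 1.2780e-7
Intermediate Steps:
n = -19 (n = Mul(1, -19) = -19)
Function('R')(I, d) = Mul(8, Pow(d, 2))
Pow(Add(Function('R')(n, 962), 421008), -1) = Pow(Add(Mul(8, Pow(962, 2)), 421008), -1) = Pow(Add(Mul(8, 925444), 421008), -1) = Pow(Add(7403552, 421008), -1) = Pow(7824560, -1) = Rational(1, 7824560)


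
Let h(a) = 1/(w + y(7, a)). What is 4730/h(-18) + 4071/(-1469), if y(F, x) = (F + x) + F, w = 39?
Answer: 243188879/1469 ≈ 1.6555e+5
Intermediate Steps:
y(F, x) = x + 2*F
h(a) = 1/(53 + a) (h(a) = 1/(39 + (a + 2*7)) = 1/(39 + (a + 14)) = 1/(39 + (14 + a)) = 1/(53 + a))
4730/h(-18) + 4071/(-1469) = 4730/(1/(53 - 18)) + 4071/(-1469) = 4730/(1/35) + 4071*(-1/1469) = 4730/(1/35) - 4071/1469 = 4730*35 - 4071/1469 = 165550 - 4071/1469 = 243188879/1469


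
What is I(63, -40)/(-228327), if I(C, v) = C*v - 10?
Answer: 230/20757 ≈ 0.011081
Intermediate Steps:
I(C, v) = -10 + C*v
I(63, -40)/(-228327) = (-10 + 63*(-40))/(-228327) = (-10 - 2520)*(-1/228327) = -2530*(-1/228327) = 230/20757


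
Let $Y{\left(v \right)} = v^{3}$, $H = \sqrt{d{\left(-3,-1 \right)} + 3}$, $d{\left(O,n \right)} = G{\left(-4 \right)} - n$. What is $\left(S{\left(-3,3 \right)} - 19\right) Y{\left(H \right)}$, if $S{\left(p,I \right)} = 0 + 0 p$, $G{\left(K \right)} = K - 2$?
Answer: $38 i \sqrt{2} \approx 53.74 i$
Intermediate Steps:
$G{\left(K \right)} = -2 + K$
$d{\left(O,n \right)} = -6 - n$ ($d{\left(O,n \right)} = \left(-2 - 4\right) - n = -6 - n$)
$S{\left(p,I \right)} = 0$ ($S{\left(p,I \right)} = 0 + 0 = 0$)
$H = i \sqrt{2}$ ($H = \sqrt{\left(-6 - -1\right) + 3} = \sqrt{\left(-6 + 1\right) + 3} = \sqrt{-5 + 3} = \sqrt{-2} = i \sqrt{2} \approx 1.4142 i$)
$\left(S{\left(-3,3 \right)} - 19\right) Y{\left(H \right)} = \left(0 - 19\right) \left(i \sqrt{2}\right)^{3} = - 19 \left(- 2 i \sqrt{2}\right) = 38 i \sqrt{2}$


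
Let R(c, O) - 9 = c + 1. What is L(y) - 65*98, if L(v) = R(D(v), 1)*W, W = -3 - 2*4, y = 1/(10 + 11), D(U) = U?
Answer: -136091/21 ≈ -6480.5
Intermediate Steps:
R(c, O) = 10 + c (R(c, O) = 9 + (c + 1) = 9 + (1 + c) = 10 + c)
y = 1/21 ≈ 0.047619
W = -11 (W = -3 - 8 = -11)
L(v) = -110 - 11*v (L(v) = (10 + v)*(-11) = -110 - 11*v)
L(y) - 65*98 = (-110 - 11*1/21) - 65*98 = (-110 - 11/21) - 6370 = -2321/21 - 6370 = -136091/21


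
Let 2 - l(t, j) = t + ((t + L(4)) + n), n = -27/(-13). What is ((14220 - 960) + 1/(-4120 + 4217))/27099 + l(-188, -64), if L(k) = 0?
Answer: 12862703734/34171839 ≈ 376.41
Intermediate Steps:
n = 27/13 (n = -27*(-1/13) = 27/13 ≈ 2.0769)
l(t, j) = -1/13 - 2*t (l(t, j) = 2 - (t + ((t + 0) + 27/13)) = 2 - (t + (t + 27/13)) = 2 - (t + (27/13 + t)) = 2 - (27/13 + 2*t) = 2 + (-27/13 - 2*t) = -1/13 - 2*t)
((14220 - 960) + 1/(-4120 + 4217))/27099 + l(-188, -64) = ((14220 - 960) + 1/(-4120 + 4217))/27099 + (-1/13 - 2*(-188)) = (13260 + 1/97)*(1/27099) + (-1/13 + 376) = (13260 + 1/97)*(1/27099) + 4887/13 = (1286221/97)*(1/27099) + 4887/13 = 1286221/2628603 + 4887/13 = 12862703734/34171839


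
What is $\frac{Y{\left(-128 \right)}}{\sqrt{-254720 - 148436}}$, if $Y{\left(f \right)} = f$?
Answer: $\frac{64 i \sqrt{100789}}{100789} \approx 0.20159 i$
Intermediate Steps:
$\frac{Y{\left(-128 \right)}}{\sqrt{-254720 - 148436}} = - \frac{128}{\sqrt{-254720 - 148436}} = - \frac{128}{\sqrt{-403156}} = - \frac{128}{2 i \sqrt{100789}} = - 128 \left(- \frac{i \sqrt{100789}}{201578}\right) = \frac{64 i \sqrt{100789}}{100789}$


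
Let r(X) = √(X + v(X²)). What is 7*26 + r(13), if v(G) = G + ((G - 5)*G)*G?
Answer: 182 + √4684186 ≈ 2346.3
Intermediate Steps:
v(G) = G + G²*(-5 + G) (v(G) = G + ((-5 + G)*G)*G = G + (G*(-5 + G))*G = G + G²*(-5 + G))
r(X) = √(X + X²*(1 + X⁴ - 5*X²)) (r(X) = √(X + X²*(1 + (X²)² - 5*X²)) = √(X + X²*(1 + X⁴ - 5*X²)))
7*26 + r(13) = 7*26 + √(13*(1 + 13 + 13⁵ - 5*13³)) = 182 + √(13*(1 + 13 + 371293 - 5*2197)) = 182 + √(13*(1 + 13 + 371293 - 10985)) = 182 + √(13*360322) = 182 + √4684186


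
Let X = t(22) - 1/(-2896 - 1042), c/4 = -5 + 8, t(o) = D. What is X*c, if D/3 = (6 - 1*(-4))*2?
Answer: 1417686/1969 ≈ 720.00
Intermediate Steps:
D = 60 (D = 3*((6 - 1*(-4))*2) = 3*((6 + 4)*2) = 3*(10*2) = 3*20 = 60)
t(o) = 60
c = 12 (c = 4*(-5 + 8) = 4*3 = 12)
X = 236281/3938 (X = 60 - 1/(-2896 - 1042) = 60 - 1/(-3938) = 60 - 1*(-1/3938) = 60 + 1/3938 = 236281/3938 ≈ 60.000)
X*c = (236281/3938)*12 = 1417686/1969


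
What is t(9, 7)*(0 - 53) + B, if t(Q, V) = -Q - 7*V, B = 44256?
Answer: 47330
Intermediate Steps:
t(9, 7)*(0 - 53) + B = (-1*9 - 7*7)*(0 - 53) + 44256 = (-9 - 49)*(-53) + 44256 = -58*(-53) + 44256 = 3074 + 44256 = 47330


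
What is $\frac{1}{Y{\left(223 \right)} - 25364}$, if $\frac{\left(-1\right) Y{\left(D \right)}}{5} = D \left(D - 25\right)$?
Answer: $- \frac{1}{246134} \approx -4.0628 \cdot 10^{-6}$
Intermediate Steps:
$Y{\left(D \right)} = - 5 D \left(-25 + D\right)$ ($Y{\left(D \right)} = - 5 D \left(D - 25\right) = - 5 D \left(-25 + D\right)$)
$\frac{1}{Y{\left(223 \right)} - 25364} = \frac{1}{5 \cdot 223 \left(25 - 223\right) - 25364} = \frac{1}{5 \cdot 223 \left(-198\right) - 25364} = \frac{1}{-220770 - 25364} = \frac{1}{-246134} = - \frac{1}{246134}$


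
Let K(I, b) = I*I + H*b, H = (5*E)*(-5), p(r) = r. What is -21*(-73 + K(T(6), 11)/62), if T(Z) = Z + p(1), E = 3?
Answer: 55671/31 ≈ 1795.8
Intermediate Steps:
H = -75 (H = (5*3)*(-5) = 15*(-5) = -75)
T(Z) = 1 + Z (T(Z) = Z + 1 = 1 + Z)
K(I, b) = I² - 75*b (K(I, b) = I*I - 75*b = I² - 75*b)
-21*(-73 + K(T(6), 11)/62) = -21*(-73 + ((1 + 6)² - 75*11)/62) = -21*(-73 + (7² - 825)*(1/62)) = -21*(-73 + (49 - 825)*(1/62)) = -21*(-73 - 776*1/62) = -21*(-73 - 388/31) = -21*(-2651/31) = 55671/31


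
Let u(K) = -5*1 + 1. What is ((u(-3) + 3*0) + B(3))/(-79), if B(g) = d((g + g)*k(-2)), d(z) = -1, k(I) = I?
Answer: 5/79 ≈ 0.063291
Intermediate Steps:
u(K) = -4 (u(K) = -5 + 1 = -4)
B(g) = -1
((u(-3) + 3*0) + B(3))/(-79) = ((-4 + 3*0) - 1)/(-79) = -((-4 + 0) - 1)/79 = -(-4 - 1)/79 = -1/79*(-5) = 5/79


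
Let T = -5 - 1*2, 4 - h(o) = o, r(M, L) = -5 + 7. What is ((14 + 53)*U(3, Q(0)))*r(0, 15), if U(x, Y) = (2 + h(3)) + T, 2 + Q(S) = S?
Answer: -536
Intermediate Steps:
r(M, L) = 2
Q(S) = -2 + S
h(o) = 4 - o
T = -7 (T = -5 - 2 = -7)
U(x, Y) = -4 (U(x, Y) = (2 + (4 - 1*3)) - 7 = (2 + (4 - 3)) - 7 = (2 + 1) - 7 = 3 - 7 = -4)
((14 + 53)*U(3, Q(0)))*r(0, 15) = ((14 + 53)*(-4))*2 = (67*(-4))*2 = -268*2 = -536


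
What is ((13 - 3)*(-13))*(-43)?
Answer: 5590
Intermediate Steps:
((13 - 3)*(-13))*(-43) = (10*(-13))*(-43) = -130*(-43) = 5590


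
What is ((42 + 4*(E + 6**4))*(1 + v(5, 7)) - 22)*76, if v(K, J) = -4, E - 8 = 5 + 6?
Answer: -1210528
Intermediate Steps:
E = 19 (E = 8 + (5 + 6) = 8 + 11 = 19)
((42 + 4*(E + 6**4))*(1 + v(5, 7)) - 22)*76 = ((42 + 4*(19 + 6**4))*(1 - 4) - 22)*76 = ((42 + 4*(19 + 1296))*(-3) - 22)*76 = ((42 + 4*1315)*(-3) - 22)*76 = ((42 + 5260)*(-3) - 22)*76 = (5302*(-3) - 22)*76 = (-15906 - 22)*76 = -15928*76 = -1210528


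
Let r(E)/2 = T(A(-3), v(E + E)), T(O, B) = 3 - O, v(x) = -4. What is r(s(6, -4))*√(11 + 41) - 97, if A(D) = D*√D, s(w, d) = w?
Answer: -97 + 12*√13*(1 + I*√3) ≈ -53.733 + 74.94*I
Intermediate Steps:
A(D) = D^(3/2)
r(E) = 6 + 6*I*√3 (r(E) = 2*(3 - (-3)^(3/2)) = 2*(3 - (-3)*I*√3) = 2*(3 + 3*I*√3) = 6 + 6*I*√3)
r(s(6, -4))*√(11 + 41) - 97 = (6 + 6*I*√3)*√(11 + 41) - 97 = (6 + 6*I*√3)*√52 - 97 = (6 + 6*I*√3)*(2*√13) - 97 = 2*√13*(6 + 6*I*√3) - 97 = -97 + 2*√13*(6 + 6*I*√3)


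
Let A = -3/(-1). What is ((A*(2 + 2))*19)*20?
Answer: 4560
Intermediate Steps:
A = 3 (A = -3*(-1) = 3)
((A*(2 + 2))*19)*20 = ((3*(2 + 2))*19)*20 = ((3*4)*19)*20 = (12*19)*20 = 228*20 = 4560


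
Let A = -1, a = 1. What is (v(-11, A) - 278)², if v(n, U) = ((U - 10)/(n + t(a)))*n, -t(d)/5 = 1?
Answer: 20875761/256 ≈ 81546.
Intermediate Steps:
t(d) = -5 (t(d) = -5*1 = -5)
v(n, U) = n*(-10 + U)/(-5 + n) (v(n, U) = ((U - 10)/(n - 5))*n = ((-10 + U)/(-5 + n))*n = n*(-10 + U)/(-5 + n))
(v(-11, A) - 278)² = (-11*(-10 - 1)/(-5 - 11) - 278)² = (-11*(-11)/(-16) - 278)² = (-11*(-1/16)*(-11) - 278)² = (-121/16 - 278)² = (-4569/16)² = 20875761/256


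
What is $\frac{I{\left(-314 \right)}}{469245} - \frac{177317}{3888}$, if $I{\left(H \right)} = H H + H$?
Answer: $- \frac{27607665083}{608141520} \approx -45.397$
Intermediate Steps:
$I{\left(H \right)} = H + H^{2}$ ($I{\left(H \right)} = H^{2} + H = H + H^{2}$)
$\frac{I{\left(-314 \right)}}{469245} - \frac{177317}{3888} = \frac{\left(-314\right) \left(1 - 314\right)}{469245} - \frac{177317}{3888} = \left(-314\right) \left(-313\right) \frac{1}{469245} - \frac{177317}{3888} = 98282 \cdot \frac{1}{469245} - \frac{177317}{3888} = \frac{98282}{469245} - \frac{177317}{3888} = - \frac{27607665083}{608141520}$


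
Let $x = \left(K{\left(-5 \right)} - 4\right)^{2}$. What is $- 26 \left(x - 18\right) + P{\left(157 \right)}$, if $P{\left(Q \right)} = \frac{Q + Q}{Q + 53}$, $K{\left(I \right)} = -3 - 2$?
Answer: $- \frac{171833}{105} \approx -1636.5$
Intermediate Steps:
$K{\left(I \right)} = -5$ ($K{\left(I \right)} = -3 - 2 = -5$)
$x = 81$ ($x = \left(-5 - 4\right)^{2} = \left(-9\right)^{2} = 81$)
$P{\left(Q \right)} = \frac{2 Q}{53 + Q}$
$- 26 \left(x - 18\right) + P{\left(157 \right)} = - 26 \left(81 - 18\right) + 2 \cdot 157 \frac{1}{53 + 157} = \left(-26\right) 63 + 2 \cdot 157 \cdot \frac{1}{210} = -1638 + 2 \cdot 157 \cdot \frac{1}{210} = -1638 + \frac{157}{105} = - \frac{171833}{105}$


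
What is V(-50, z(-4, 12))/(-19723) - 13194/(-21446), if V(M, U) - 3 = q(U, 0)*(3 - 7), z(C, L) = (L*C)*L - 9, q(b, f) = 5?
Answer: 130294922/211489729 ≈ 0.61608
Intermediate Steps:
z(C, L) = -9 + C*L**2 (z(C, L) = (C*L)*L - 9 = C*L**2 - 9 = -9 + C*L**2)
V(M, U) = -17 (V(M, U) = 3 + 5*(3 - 7) = 3 + 5*(-4) = 3 - 20 = -17)
V(-50, z(-4, 12))/(-19723) - 13194/(-21446) = -17/(-19723) - 13194/(-21446) = -17*(-1/19723) - 13194*(-1/21446) = 17/19723 + 6597/10723 = 130294922/211489729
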